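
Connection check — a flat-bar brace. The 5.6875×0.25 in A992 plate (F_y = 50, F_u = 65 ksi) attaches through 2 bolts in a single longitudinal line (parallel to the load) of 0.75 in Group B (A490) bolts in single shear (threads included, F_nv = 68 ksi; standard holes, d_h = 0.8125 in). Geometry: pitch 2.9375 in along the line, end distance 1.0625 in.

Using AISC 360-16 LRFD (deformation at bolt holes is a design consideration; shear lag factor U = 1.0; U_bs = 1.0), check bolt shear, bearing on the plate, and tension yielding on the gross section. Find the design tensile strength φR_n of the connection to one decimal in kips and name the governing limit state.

Bolt shear: A_b = π(0.75)²/4 = 0.44179 in². φR_n = 0.75 × 68 × 0.44179 × 2 × 1 = 45.1 kips.
Bearing (0.25 in plate, F_u = 65 ksi): end bolts L_c = 1.0625 − 0.8125/2 = 0.65625, R_n = min(1.2×0.65625×0.25×65, 2.4×0.75×0.25×65) = 12.797 kips/bolt; interior L_c = 2.9375 − 0.8125 = 2.125, R_n = 29.25 kips/bolt. φR_n = 0.75 × (1×12.797 + 1×29.25) = 31.5 kips.
Tension yield (gross): A_g = 5.6875×0.25 = 1.4219 in². φR_n = 0.90 × 50 × 1.4219 = 64.0 kips.
Governing: min(45.1, 31.5, 64.0) = 31.5 kips → bearing.

31.5 kips (bearing governs)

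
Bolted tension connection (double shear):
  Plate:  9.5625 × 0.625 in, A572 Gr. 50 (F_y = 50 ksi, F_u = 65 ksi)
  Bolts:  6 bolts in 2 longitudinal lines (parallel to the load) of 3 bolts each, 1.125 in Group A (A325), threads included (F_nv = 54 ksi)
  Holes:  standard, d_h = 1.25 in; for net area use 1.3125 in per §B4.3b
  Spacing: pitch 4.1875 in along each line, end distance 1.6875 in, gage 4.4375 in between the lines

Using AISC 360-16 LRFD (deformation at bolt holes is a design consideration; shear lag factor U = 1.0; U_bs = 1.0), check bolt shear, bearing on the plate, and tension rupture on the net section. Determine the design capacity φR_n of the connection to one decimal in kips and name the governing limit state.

211.4 kips (net-section rupture governs)

Bolt shear: A_b = π(1.125)²/4 = 0.99402 in². φR_n = 0.75 × 54 × 0.99402 × 6 × 2 = 483.1 kips.
Bearing (0.625 in plate, F_u = 65 ksi): end bolts L_c = 1.6875 − 1.25/2 = 1.0625, R_n = min(1.2×1.0625×0.625×65, 2.4×1.125×0.625×65) = 51.797 kips/bolt; interior L_c = 4.1875 − 1.25 = 2.9375, R_n = 109.69 kips/bolt. φR_n = 0.75 × (2×51.797 + 4×109.69) = 406.8 kips.
Tension rupture (net): A_n = (9.5625 − 2×1.3125)×0.625 = 4.3359 in² (U = 1.0, A_e = A_n). φR_n = 0.75 × 65 × 4.3359 = 211.4 kips.
Governing: min(483.1, 406.8, 211.4) = 211.4 kips → net-section rupture.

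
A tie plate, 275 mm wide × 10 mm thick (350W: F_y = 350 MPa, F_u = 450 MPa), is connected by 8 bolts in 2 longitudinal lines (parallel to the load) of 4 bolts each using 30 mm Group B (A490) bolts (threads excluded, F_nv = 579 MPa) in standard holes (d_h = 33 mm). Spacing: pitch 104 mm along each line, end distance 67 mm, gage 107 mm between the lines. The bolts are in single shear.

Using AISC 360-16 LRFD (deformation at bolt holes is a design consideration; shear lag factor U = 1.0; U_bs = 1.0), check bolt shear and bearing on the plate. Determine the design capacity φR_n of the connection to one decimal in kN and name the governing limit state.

Bolt shear: A_b = π(30)²/4 = 706.86 mm². φR_n = 0.75 × 579 × 706.86 × 8 × 1 = 2455.6 kN.
Bearing (10 mm plate, F_u = 450 MPa): end bolts L_c = 67 − 33/2 = 50.5, R_n = min(1.2×50.5×10×450, 2.4×30×10×450) = 272.7 kN/bolt; interior L_c = 104 − 33 = 71, R_n = 324 kN/bolt. φR_n = 0.75 × (2×272.7 + 6×324) = 1867.1 kN.
Governing: min(2455.6, 1867.1) = 1867.1 kN → bearing.

1867.1 kN (bearing governs)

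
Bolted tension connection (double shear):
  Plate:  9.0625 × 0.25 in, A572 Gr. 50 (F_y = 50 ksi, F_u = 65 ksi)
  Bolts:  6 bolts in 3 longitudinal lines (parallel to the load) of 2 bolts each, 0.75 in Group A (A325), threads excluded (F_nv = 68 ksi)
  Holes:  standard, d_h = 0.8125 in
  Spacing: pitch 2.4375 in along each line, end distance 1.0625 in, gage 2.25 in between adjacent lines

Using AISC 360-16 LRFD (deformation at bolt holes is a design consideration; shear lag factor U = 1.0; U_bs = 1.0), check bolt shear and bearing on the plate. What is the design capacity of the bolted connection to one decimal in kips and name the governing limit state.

94.6 kips (bearing governs)

Bolt shear: A_b = π(0.75)²/4 = 0.44179 in². φR_n = 0.75 × 68 × 0.44179 × 6 × 2 = 270.4 kips.
Bearing (0.25 in plate, F_u = 65 ksi): end bolts L_c = 1.0625 − 0.8125/2 = 0.65625, R_n = min(1.2×0.65625×0.25×65, 2.4×0.75×0.25×65) = 12.797 kips/bolt; interior L_c = 2.4375 − 0.8125 = 1.625, R_n = 29.25 kips/bolt. φR_n = 0.75 × (3×12.797 + 3×29.25) = 94.6 kips.
Governing: min(270.4, 94.6) = 94.6 kips → bearing.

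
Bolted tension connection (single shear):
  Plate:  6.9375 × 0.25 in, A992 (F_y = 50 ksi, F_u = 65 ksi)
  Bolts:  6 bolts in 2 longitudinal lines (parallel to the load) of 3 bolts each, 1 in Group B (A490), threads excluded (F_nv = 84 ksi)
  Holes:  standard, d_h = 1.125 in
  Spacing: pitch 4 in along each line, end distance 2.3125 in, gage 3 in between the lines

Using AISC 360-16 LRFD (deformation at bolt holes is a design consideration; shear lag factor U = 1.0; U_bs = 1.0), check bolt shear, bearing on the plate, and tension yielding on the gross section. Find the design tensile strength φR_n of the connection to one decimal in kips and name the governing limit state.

78.0 kips (gross-section yield governs)

Bolt shear: A_b = π(1)²/4 = 0.7854 in². φR_n = 0.75 × 84 × 0.7854 × 6 × 1 = 296.9 kips.
Bearing (0.25 in plate, F_u = 65 ksi): end bolts L_c = 2.3125 − 1.125/2 = 1.75, R_n = min(1.2×1.75×0.25×65, 2.4×1×0.25×65) = 34.125 kips/bolt; interior L_c = 4 − 1.125 = 2.875, R_n = 39 kips/bolt. φR_n = 0.75 × (2×34.125 + 4×39) = 168.2 kips.
Tension yield (gross): A_g = 6.9375×0.25 = 1.7344 in². φR_n = 0.90 × 50 × 1.7344 = 78.0 kips.
Governing: min(296.9, 168.2, 78.0) = 78.0 kips → gross-section yield.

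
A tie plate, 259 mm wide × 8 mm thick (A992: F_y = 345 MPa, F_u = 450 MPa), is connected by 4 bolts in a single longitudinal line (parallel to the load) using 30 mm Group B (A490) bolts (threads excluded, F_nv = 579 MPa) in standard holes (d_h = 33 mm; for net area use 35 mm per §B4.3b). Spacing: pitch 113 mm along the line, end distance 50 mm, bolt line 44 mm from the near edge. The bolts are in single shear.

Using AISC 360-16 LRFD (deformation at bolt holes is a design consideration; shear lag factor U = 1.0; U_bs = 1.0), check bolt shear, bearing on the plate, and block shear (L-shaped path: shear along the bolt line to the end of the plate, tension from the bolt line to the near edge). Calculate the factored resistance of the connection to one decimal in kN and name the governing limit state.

503.3 kN (block shear governs)

Bolt shear: A_b = π(30)²/4 = 706.86 mm². φR_n = 0.75 × 579 × 706.86 × 4 × 1 = 1227.8 kN.
Bearing (8 mm plate, F_u = 450 MPa): end bolts L_c = 50 − 33/2 = 33.5, R_n = min(1.2×33.5×8×450, 2.4×30×8×450) = 144.72 kN/bolt; interior L_c = 113 − 33 = 80, R_n = 259.2 kN/bolt. φR_n = 0.75 × (1×144.72 + 3×259.2) = 691.7 kN.
Block shear: shear path 1×[50+3×113] = 1×389 mm, A_gv = 3112, A_nv = 1×(389 − 3.5×35)×8 = 2132 mm²; tension to near edge: (44 − 0.5×35)×8 = 212 mm². R_n = min(0.6×450×2132, 0.6×345×3112) + 1.0×450×212 = min(575.64, 644.18) + 95.4 = 671.04 kN. φR_n = 0.75 × 671.04 = 503.3 kN.
Governing: min(1227.8, 691.7, 503.3) = 503.3 kN → block shear.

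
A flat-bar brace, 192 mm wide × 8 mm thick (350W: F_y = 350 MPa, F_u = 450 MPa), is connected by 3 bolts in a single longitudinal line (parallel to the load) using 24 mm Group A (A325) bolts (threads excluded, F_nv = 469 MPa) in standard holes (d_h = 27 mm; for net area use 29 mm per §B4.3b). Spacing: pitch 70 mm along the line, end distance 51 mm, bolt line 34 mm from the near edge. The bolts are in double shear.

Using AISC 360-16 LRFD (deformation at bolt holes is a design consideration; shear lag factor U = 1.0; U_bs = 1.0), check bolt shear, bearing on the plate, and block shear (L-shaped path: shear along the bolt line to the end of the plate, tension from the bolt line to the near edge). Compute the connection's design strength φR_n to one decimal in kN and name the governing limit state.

Bolt shear: A_b = π(24)²/4 = 452.39 mm². φR_n = 0.75 × 469 × 452.39 × 3 × 2 = 954.8 kN.
Bearing (8 mm plate, F_u = 450 MPa): end bolts L_c = 51 − 27/2 = 37.5, R_n = min(1.2×37.5×8×450, 2.4×24×8×450) = 162 kN/bolt; interior L_c = 70 − 27 = 43, R_n = 185.76 kN/bolt. φR_n = 0.75 × (1×162 + 2×185.76) = 400.1 kN.
Block shear: shear path 1×[51+2×70] = 1×191 mm, A_gv = 1528, A_nv = 1×(191 − 2.5×29)×8 = 948 mm²; tension to near edge: (34 − 0.5×29)×8 = 156 mm². R_n = min(0.6×450×948, 0.6×350×1528) + 1.0×450×156 = min(255.96, 320.88) + 70.2 = 326.16 kN. φR_n = 0.75 × 326.16 = 244.6 kN.
Governing: min(954.8, 400.1, 244.6) = 244.6 kN → block shear.

244.6 kN (block shear governs)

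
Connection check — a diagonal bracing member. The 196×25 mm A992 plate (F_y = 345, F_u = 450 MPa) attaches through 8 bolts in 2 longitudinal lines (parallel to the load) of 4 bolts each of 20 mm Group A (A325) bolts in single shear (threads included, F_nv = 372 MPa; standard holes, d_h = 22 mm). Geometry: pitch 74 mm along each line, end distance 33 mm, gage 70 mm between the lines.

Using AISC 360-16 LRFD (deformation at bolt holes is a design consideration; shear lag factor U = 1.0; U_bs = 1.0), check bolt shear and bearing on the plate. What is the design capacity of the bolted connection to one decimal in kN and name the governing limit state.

Bolt shear: A_b = π(20)²/4 = 314.16 mm². φR_n = 0.75 × 372 × 314.16 × 8 × 1 = 701.2 kN.
Bearing (25 mm plate, F_u = 450 MPa): end bolts L_c = 33 − 22/2 = 22, R_n = min(1.2×22×25×450, 2.4×20×25×450) = 297 kN/bolt; interior L_c = 74 − 22 = 52, R_n = 540 kN/bolt. φR_n = 0.75 × (2×297 + 6×540) = 2875.5 kN.
Governing: min(701.2, 2875.5) = 701.2 kN → bolt shear.

701.2 kN (bolt shear governs)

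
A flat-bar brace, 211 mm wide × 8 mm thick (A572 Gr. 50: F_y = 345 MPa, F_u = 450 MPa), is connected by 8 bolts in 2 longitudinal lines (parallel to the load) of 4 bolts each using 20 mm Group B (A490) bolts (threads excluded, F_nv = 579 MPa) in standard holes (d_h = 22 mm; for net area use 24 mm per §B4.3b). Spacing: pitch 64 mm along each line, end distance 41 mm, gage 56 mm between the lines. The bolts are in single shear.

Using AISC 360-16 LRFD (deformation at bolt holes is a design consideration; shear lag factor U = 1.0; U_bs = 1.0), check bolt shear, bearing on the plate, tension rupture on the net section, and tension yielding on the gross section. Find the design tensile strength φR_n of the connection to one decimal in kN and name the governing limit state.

440.1 kN (net-section rupture governs)

Bolt shear: A_b = π(20)²/4 = 314.16 mm². φR_n = 0.75 × 579 × 314.16 × 8 × 1 = 1091.4 kN.
Bearing (8 mm plate, F_u = 450 MPa): end bolts L_c = 41 − 22/2 = 30, R_n = min(1.2×30×8×450, 2.4×20×8×450) = 129.6 kN/bolt; interior L_c = 64 − 22 = 42, R_n = 172.8 kN/bolt. φR_n = 0.75 × (2×129.6 + 6×172.8) = 972.0 kN.
Tension rupture (net): A_n = (211 − 2×24)×8 = 1304 mm² (U = 1.0, A_e = A_n). φR_n = 0.75 × 450 × 1304 = 440.1 kN.
Tension yield (gross): A_g = 211×8 = 1688 mm². φR_n = 0.90 × 345 × 1688 = 524.1 kN.
Governing: min(1091.4, 972.0, 440.1, 524.1) = 440.1 kN → net-section rupture.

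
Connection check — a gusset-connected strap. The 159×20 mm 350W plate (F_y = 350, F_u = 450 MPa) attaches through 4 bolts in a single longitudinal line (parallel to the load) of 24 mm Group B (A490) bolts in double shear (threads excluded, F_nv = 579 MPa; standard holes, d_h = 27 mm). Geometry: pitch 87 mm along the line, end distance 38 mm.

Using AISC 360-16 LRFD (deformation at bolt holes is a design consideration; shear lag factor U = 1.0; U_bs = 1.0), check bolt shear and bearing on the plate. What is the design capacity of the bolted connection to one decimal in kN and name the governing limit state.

Bolt shear: A_b = π(24)²/4 = 452.39 mm². φR_n = 0.75 × 579 × 452.39 × 4 × 2 = 1571.6 kN.
Bearing (20 mm plate, F_u = 450 MPa): end bolts L_c = 38 − 27/2 = 24.5, R_n = min(1.2×24.5×20×450, 2.4×24×20×450) = 264.6 kN/bolt; interior L_c = 87 − 27 = 60, R_n = 518.4 kN/bolt. φR_n = 0.75 × (1×264.6 + 3×518.4) = 1364.9 kN.
Governing: min(1571.6, 1364.9) = 1364.9 kN → bearing.

1364.9 kN (bearing governs)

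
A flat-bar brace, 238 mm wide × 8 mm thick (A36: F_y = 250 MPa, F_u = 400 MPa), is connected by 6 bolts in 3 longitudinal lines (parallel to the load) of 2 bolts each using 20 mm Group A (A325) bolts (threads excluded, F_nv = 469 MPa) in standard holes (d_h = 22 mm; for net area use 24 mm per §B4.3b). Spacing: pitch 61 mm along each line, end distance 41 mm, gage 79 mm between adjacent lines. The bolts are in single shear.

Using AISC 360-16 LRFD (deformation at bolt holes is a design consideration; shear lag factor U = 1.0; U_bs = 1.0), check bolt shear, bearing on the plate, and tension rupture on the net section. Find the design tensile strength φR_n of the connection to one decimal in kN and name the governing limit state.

Bolt shear: A_b = π(20)²/4 = 314.16 mm². φR_n = 0.75 × 469 × 314.16 × 6 × 1 = 663.0 kN.
Bearing (8 mm plate, F_u = 400 MPa): end bolts L_c = 41 − 22/2 = 30, R_n = min(1.2×30×8×400, 2.4×20×8×400) = 115.2 kN/bolt; interior L_c = 61 − 22 = 39, R_n = 149.76 kN/bolt. φR_n = 0.75 × (3×115.2 + 3×149.76) = 596.2 kN.
Tension rupture (net): A_n = (238 − 3×24)×8 = 1328 mm² (U = 1.0, A_e = A_n). φR_n = 0.75 × 400 × 1328 = 398.4 kN.
Governing: min(663.0, 596.2, 398.4) = 398.4 kN → net-section rupture.

398.4 kN (net-section rupture governs)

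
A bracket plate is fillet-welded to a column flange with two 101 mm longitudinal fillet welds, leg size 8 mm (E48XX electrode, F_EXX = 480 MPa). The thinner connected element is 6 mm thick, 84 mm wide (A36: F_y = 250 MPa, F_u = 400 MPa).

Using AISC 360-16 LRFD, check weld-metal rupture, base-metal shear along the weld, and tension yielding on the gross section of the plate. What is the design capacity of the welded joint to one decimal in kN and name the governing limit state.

Weld metal: throat = 0.707×8 = 5.656 mm, L = 2×101 = 202 mm. φR_n = 0.75 × 0.6 × 480 × 5.656 × 202 = 246.8 kN.
Base metal shear (6 mm plate): yield φR_n = 1.0×0.6×250×6×202 = 181.8 kN; rupture φR_n = 0.75×0.6×400×6×202 = 218.2 kN; take 181.8 kN (yield).
Tension yield (gross): A_g = 84×6 = 504 mm². φR_n = 0.90 × 250 × 504 = 113.4 kN.
Governing: min(246.8, 181.8, 113.4) = 113.4 kN → gross-section yield.

113.4 kN (gross-section yield governs)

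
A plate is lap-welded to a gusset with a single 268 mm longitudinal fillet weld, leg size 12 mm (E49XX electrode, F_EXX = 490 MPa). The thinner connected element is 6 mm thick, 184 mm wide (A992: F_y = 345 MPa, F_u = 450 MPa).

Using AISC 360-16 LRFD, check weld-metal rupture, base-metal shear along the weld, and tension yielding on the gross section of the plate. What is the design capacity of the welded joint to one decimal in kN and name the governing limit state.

Weld metal: throat = 0.707×12 = 8.484 mm, L = 268 mm. φR_n = 0.75 × 0.6 × 490 × 8.484 × 268 = 501.4 kN.
Base metal shear (6 mm plate): yield φR_n = 1.0×0.6×345×6×268 = 332.9 kN; rupture φR_n = 0.75×0.6×450×6×268 = 325.6 kN; take 325.6 kN (rupture).
Tension yield (gross): A_g = 184×6 = 1104 mm². φR_n = 0.90 × 345 × 1104 = 342.8 kN.
Governing: min(501.4, 325.6, 342.8) = 325.6 kN → base-metal shear.

325.6 kN (base-metal shear governs)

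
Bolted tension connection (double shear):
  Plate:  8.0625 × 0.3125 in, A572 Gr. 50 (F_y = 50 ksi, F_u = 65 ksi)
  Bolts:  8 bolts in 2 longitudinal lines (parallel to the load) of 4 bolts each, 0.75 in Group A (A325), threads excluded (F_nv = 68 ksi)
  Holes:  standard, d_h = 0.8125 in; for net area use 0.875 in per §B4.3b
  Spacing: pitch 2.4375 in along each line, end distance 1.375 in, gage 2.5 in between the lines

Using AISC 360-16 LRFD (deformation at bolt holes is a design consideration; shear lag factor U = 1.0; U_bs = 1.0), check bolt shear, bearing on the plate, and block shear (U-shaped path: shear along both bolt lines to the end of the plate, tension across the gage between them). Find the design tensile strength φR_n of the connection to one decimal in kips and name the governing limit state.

127.6 kips (block shear governs)

Bolt shear: A_b = π(0.75)²/4 = 0.44179 in². φR_n = 0.75 × 68 × 0.44179 × 8 × 2 = 360.5 kips.
Bearing (0.3125 in plate, F_u = 65 ksi): end bolts L_c = 1.375 − 0.8125/2 = 0.96875, R_n = min(1.2×0.96875×0.3125×65, 2.4×0.75×0.3125×65) = 23.613 kips/bolt; interior L_c = 2.4375 − 0.8125 = 1.625, R_n = 36.563 kips/bolt. φR_n = 0.75 × (2×23.613 + 6×36.563) = 200.0 kips.
Block shear: shear path 2×[1.375+3×2.4375] = 2×8.6875 in, A_gv = 5.4297, A_nv = 2×(8.6875 − 3.5×0.875)×0.3125 = 3.5156 in²; tension across gage: (2.5 − 1×0.875)×0.3125 = 0.50781 in². R_n = min(0.6×65×3.5156, 0.6×50×5.4297) + 1.0×65×0.50781 = min(137.11, 162.89) + 33.008 = 170.12 kips. φR_n = 0.75 × 170.12 = 127.6 kips.
Governing: min(360.5, 200.0, 127.6) = 127.6 kips → block shear.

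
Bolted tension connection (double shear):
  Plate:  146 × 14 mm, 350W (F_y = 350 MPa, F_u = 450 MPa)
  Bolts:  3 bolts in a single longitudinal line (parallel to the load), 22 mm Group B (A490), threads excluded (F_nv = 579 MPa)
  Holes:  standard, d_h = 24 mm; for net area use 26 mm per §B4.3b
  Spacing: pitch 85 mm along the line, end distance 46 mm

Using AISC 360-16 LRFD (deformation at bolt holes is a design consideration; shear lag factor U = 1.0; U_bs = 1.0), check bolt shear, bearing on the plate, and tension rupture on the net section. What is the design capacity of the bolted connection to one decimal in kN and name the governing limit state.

Bolt shear: A_b = π(22)²/4 = 380.13 mm². φR_n = 0.75 × 579 × 380.13 × 3 × 2 = 990.4 kN.
Bearing (14 mm plate, F_u = 450 MPa): end bolts L_c = 46 − 24/2 = 34, R_n = min(1.2×34×14×450, 2.4×22×14×450) = 257.04 kN/bolt; interior L_c = 85 − 24 = 61, R_n = 332.64 kN/bolt. φR_n = 0.75 × (1×257.04 + 2×332.64) = 691.7 kN.
Tension rupture (net): A_n = (146 − 1×26)×14 = 1680 mm² (U = 1.0, A_e = A_n). φR_n = 0.75 × 450 × 1680 = 567.0 kN.
Governing: min(990.4, 691.7, 567.0) = 567.0 kN → net-section rupture.

567.0 kN (net-section rupture governs)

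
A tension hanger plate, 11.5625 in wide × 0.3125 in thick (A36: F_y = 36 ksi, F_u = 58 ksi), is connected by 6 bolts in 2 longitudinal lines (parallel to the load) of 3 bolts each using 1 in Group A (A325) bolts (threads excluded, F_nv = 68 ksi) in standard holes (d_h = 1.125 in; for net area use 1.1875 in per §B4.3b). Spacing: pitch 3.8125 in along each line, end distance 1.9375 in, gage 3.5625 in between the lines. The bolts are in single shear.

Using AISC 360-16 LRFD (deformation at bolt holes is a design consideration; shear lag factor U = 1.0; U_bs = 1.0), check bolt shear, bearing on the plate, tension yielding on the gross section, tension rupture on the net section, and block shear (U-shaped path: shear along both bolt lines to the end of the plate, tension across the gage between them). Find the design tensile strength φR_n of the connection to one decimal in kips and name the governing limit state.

Bolt shear: A_b = π(1)²/4 = 0.7854 in². φR_n = 0.75 × 68 × 0.7854 × 6 × 1 = 240.3 kips.
Bearing (0.3125 in plate, F_u = 58 ksi): end bolts L_c = 1.9375 − 1.125/2 = 1.375, R_n = min(1.2×1.375×0.3125×58, 2.4×1×0.3125×58) = 29.906 kips/bolt; interior L_c = 3.8125 − 1.125 = 2.6875, R_n = 43.5 kips/bolt. φR_n = 0.75 × (2×29.906 + 4×43.5) = 175.4 kips.
Tension yield (gross): A_g = 11.5625×0.3125 = 3.6133 in². φR_n = 0.90 × 36 × 3.6133 = 117.1 kips.
Tension rupture (net): A_n = (11.5625 − 2×1.1875)×0.3125 = 2.8711 in² (U = 1.0, A_e = A_n). φR_n = 0.75 × 58 × 2.8711 = 124.9 kips.
Block shear: shear path 2×[1.9375+2×3.8125] = 2×9.5625 in, A_gv = 5.9766, A_nv = 2×(9.5625 − 2.5×1.1875)×0.3125 = 4.1211 in²; tension across gage: (3.5625 − 1×1.1875)×0.3125 = 0.74219 in². R_n = min(0.6×58×4.1211, 0.6×36×5.9766) + 1.0×58×0.74219 = min(143.41, 129.09) + 43.047 = 172.14 kips. φR_n = 0.75 × 172.14 = 129.1 kips.
Governing: min(240.3, 175.4, 117.1, 124.9, 129.1) = 117.1 kips → gross-section yield.

117.1 kips (gross-section yield governs)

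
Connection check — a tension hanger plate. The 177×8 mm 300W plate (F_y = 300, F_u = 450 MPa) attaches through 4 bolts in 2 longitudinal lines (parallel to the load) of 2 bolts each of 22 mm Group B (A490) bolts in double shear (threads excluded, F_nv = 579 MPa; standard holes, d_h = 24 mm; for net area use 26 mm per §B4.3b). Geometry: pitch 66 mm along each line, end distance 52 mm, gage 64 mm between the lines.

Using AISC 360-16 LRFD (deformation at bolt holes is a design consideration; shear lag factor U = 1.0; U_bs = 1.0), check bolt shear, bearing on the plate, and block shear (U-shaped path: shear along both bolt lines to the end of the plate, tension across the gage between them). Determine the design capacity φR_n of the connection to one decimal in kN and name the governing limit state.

357.5 kN (block shear governs)

Bolt shear: A_b = π(22)²/4 = 380.13 mm². φR_n = 0.75 × 579 × 380.13 × 4 × 2 = 1320.6 kN.
Bearing (8 mm plate, F_u = 450 MPa): end bolts L_c = 52 − 24/2 = 40, R_n = min(1.2×40×8×450, 2.4×22×8×450) = 172.8 kN/bolt; interior L_c = 66 − 24 = 42, R_n = 181.44 kN/bolt. φR_n = 0.75 × (2×172.8 + 2×181.44) = 531.4 kN.
Block shear: shear path 2×[52+1×66] = 2×118 mm, A_gv = 1888, A_nv = 2×(118 − 1.5×26)×8 = 1264 mm²; tension across gage: (64 − 1×26)×8 = 304 mm². R_n = min(0.6×450×1264, 0.6×300×1888) + 1.0×450×304 = min(341.28, 339.84) + 136.8 = 476.64 kN. φR_n = 0.75 × 476.64 = 357.5 kN.
Governing: min(1320.6, 531.4, 357.5) = 357.5 kN → block shear.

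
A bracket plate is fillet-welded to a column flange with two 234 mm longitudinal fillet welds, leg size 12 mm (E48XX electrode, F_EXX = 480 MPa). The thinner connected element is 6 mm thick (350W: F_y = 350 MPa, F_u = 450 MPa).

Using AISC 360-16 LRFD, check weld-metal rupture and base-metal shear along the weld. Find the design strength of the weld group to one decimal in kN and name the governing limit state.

Weld metal: throat = 0.707×12 = 8.484 mm, L = 2×234 = 468 mm. φR_n = 0.75 × 0.6 × 480 × 8.484 × 468 = 857.6 kN.
Base metal shear (6 mm plate): yield φR_n = 1.0×0.6×350×6×468 = 589.7 kN; rupture φR_n = 0.75×0.6×450×6×468 = 568.6 kN; take 568.6 kN (rupture).
Governing: min(857.6, 568.6) = 568.6 kN → base-metal shear.

568.6 kN (base-metal shear governs)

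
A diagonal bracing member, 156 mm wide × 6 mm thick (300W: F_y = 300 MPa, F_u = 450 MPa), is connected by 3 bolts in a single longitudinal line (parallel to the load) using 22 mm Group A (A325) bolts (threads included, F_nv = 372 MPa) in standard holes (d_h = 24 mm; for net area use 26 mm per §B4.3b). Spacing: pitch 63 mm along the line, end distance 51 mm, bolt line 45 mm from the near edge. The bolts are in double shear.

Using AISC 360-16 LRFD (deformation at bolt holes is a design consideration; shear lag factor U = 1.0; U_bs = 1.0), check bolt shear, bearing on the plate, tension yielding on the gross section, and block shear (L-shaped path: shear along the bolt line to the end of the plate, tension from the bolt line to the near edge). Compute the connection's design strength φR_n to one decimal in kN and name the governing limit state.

Bolt shear: A_b = π(22)²/4 = 380.13 mm². φR_n = 0.75 × 372 × 380.13 × 3 × 2 = 636.3 kN.
Bearing (6 mm plate, F_u = 450 MPa): end bolts L_c = 51 − 24/2 = 39, R_n = min(1.2×39×6×450, 2.4×22×6×450) = 126.36 kN/bolt; interior L_c = 63 − 24 = 39, R_n = 126.36 kN/bolt. φR_n = 0.75 × (1×126.36 + 2×126.36) = 284.3 kN.
Tension yield (gross): A_g = 156×6 = 936 mm². φR_n = 0.90 × 300 × 936 = 252.7 kN.
Block shear: shear path 1×[51+2×63] = 1×177 mm, A_gv = 1062, A_nv = 1×(177 − 2.5×26)×6 = 672 mm²; tension to near edge: (45 − 0.5×26)×6 = 192 mm². R_n = min(0.6×450×672, 0.6×300×1062) + 1.0×450×192 = min(181.44, 191.16) + 86.4 = 267.84 kN. φR_n = 0.75 × 267.84 = 200.9 kN.
Governing: min(636.3, 284.3, 252.7, 200.9) = 200.9 kN → block shear.

200.9 kN (block shear governs)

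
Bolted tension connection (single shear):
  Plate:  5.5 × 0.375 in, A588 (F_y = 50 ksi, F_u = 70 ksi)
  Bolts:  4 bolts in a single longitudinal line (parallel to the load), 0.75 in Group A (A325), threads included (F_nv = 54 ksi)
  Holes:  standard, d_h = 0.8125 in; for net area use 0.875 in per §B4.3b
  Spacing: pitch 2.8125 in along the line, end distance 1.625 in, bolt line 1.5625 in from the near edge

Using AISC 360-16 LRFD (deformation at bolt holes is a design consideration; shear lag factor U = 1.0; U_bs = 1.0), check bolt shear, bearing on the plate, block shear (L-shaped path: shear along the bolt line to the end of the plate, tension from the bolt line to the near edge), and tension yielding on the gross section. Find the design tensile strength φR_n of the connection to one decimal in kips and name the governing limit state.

71.6 kips (bolt shear governs)

Bolt shear: A_b = π(0.75)²/4 = 0.44179 in². φR_n = 0.75 × 54 × 0.44179 × 4 × 1 = 71.6 kips.
Bearing (0.375 in plate, F_u = 70 ksi): end bolts L_c = 1.625 − 0.8125/2 = 1.21875, R_n = min(1.2×1.21875×0.375×70, 2.4×0.75×0.375×70) = 38.391 kips/bolt; interior L_c = 2.8125 − 0.8125 = 2, R_n = 47.25 kips/bolt. φR_n = 0.75 × (1×38.391 + 3×47.25) = 135.1 kips.
Block shear: shear path 1×[1.625+3×2.8125] = 1×10.0625 in, A_gv = 3.7734, A_nv = 1×(10.0625 − 3.5×0.875)×0.375 = 2.625 in²; tension to near edge: (1.5625 − 0.5×0.875)×0.375 = 0.42188 in². R_n = min(0.6×70×2.625, 0.6×50×3.7734) + 1.0×70×0.42188 = min(110.25, 113.2) + 29.532 = 139.78 kips. φR_n = 0.75 × 139.78 = 104.8 kips.
Tension yield (gross): A_g = 5.5×0.375 = 2.0625 in². φR_n = 0.90 × 50 × 2.0625 = 92.8 kips.
Governing: min(71.6, 135.1, 104.8, 92.8) = 71.6 kips → bolt shear.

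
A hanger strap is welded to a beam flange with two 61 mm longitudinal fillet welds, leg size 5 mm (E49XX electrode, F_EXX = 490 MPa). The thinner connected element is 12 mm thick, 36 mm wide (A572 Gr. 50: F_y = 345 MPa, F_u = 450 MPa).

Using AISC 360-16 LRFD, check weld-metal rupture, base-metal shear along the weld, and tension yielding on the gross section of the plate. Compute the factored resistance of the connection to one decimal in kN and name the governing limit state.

95.1 kN (weld metal governs)

Weld metal: throat = 0.707×5 = 3.535 mm, L = 2×61 = 122 mm. φR_n = 0.75 × 0.6 × 490 × 3.535 × 122 = 95.1 kN.
Base metal shear (12 mm plate): yield φR_n = 1.0×0.6×345×12×122 = 303.0 kN; rupture φR_n = 0.75×0.6×450×12×122 = 296.5 kN; take 296.5 kN (rupture).
Tension yield (gross): A_g = 36×12 = 432 mm². φR_n = 0.90 × 345 × 432 = 134.1 kN.
Governing: min(95.1, 296.5, 134.1) = 95.1 kN → weld metal.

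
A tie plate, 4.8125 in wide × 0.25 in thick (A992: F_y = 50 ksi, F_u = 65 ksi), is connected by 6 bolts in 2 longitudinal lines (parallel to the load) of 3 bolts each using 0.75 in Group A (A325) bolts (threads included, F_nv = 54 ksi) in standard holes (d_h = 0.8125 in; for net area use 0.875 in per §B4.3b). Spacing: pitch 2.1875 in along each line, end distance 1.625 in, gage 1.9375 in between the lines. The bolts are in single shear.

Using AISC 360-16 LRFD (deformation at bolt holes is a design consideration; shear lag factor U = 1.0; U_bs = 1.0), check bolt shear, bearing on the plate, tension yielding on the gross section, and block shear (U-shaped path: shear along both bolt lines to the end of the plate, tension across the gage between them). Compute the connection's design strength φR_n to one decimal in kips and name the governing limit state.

Bolt shear: A_b = π(0.75)²/4 = 0.44179 in². φR_n = 0.75 × 54 × 0.44179 × 6 × 1 = 107.4 kips.
Bearing (0.25 in plate, F_u = 65 ksi): end bolts L_c = 1.625 − 0.8125/2 = 1.21875, R_n = min(1.2×1.21875×0.25×65, 2.4×0.75×0.25×65) = 23.766 kips/bolt; interior L_c = 2.1875 − 0.8125 = 1.375, R_n = 26.813 kips/bolt. φR_n = 0.75 × (2×23.766 + 4×26.813) = 116.1 kips.
Tension yield (gross): A_g = 4.8125×0.25 = 1.2031 in². φR_n = 0.90 × 50 × 1.2031 = 54.1 kips.
Block shear: shear path 2×[1.625+2×2.1875] = 2×6 in, A_gv = 3, A_nv = 2×(6 − 2.5×0.875)×0.25 = 1.9063 in²; tension across gage: (1.9375 − 1×0.875)×0.25 = 0.26563 in². R_n = min(0.6×65×1.9063, 0.6×50×3) + 1.0×65×0.26563 = min(74.346, 90) + 17.266 = 91.612 kips. φR_n = 0.75 × 91.612 = 68.7 kips.
Governing: min(107.4, 116.1, 54.1, 68.7) = 54.1 kips → gross-section yield.

54.1 kips (gross-section yield governs)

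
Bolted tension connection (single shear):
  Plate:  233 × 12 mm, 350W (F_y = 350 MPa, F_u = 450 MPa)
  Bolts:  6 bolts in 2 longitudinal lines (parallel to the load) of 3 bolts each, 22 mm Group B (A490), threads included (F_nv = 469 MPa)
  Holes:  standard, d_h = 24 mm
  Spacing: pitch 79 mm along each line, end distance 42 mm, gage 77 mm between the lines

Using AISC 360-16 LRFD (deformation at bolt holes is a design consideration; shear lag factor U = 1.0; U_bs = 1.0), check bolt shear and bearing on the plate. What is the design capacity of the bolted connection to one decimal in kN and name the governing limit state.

802.3 kN (bolt shear governs)

Bolt shear: A_b = π(22)²/4 = 380.13 mm². φR_n = 0.75 × 469 × 380.13 × 6 × 1 = 802.3 kN.
Bearing (12 mm plate, F_u = 450 MPa): end bolts L_c = 42 − 24/2 = 30, R_n = min(1.2×30×12×450, 2.4×22×12×450) = 194.4 kN/bolt; interior L_c = 79 − 24 = 55, R_n = 285.12 kN/bolt. φR_n = 0.75 × (2×194.4 + 4×285.12) = 1147.0 kN.
Governing: min(802.3, 1147.0) = 802.3 kN → bolt shear.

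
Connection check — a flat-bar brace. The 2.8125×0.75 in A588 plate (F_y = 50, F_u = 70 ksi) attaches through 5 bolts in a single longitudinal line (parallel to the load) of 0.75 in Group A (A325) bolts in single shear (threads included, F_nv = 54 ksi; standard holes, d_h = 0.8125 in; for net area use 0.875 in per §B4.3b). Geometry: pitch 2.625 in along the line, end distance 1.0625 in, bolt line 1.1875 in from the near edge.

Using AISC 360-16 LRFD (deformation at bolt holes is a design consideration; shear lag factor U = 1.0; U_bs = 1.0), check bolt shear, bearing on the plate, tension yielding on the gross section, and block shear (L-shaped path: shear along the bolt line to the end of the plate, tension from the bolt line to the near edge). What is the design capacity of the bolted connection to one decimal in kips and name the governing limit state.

89.5 kips (bolt shear governs)

Bolt shear: A_b = π(0.75)²/4 = 0.44179 in². φR_n = 0.75 × 54 × 0.44179 × 5 × 1 = 89.5 kips.
Bearing (0.75 in plate, F_u = 70 ksi): end bolts L_c = 1.0625 − 0.8125/2 = 0.65625, R_n = min(1.2×0.65625×0.75×70, 2.4×0.75×0.75×70) = 41.344 kips/bolt; interior L_c = 2.625 − 0.8125 = 1.8125, R_n = 94.5 kips/bolt. φR_n = 0.75 × (1×41.344 + 4×94.5) = 314.5 kips.
Tension yield (gross): A_g = 2.8125×0.75 = 2.1094 in². φR_n = 0.90 × 50 × 2.1094 = 94.9 kips.
Block shear: shear path 1×[1.0625+4×2.625] = 1×11.5625 in, A_gv = 8.6719, A_nv = 1×(11.5625 − 4.5×0.875)×0.75 = 5.7188 in²; tension to near edge: (1.1875 − 0.5×0.875)×0.75 = 0.5625 in². R_n = min(0.6×70×5.7188, 0.6×50×8.6719) + 1.0×70×0.5625 = min(240.19, 260.16) + 39.375 = 279.57 kips. φR_n = 0.75 × 279.57 = 209.7 kips.
Governing: min(89.5, 314.5, 94.9, 209.7) = 89.5 kips → bolt shear.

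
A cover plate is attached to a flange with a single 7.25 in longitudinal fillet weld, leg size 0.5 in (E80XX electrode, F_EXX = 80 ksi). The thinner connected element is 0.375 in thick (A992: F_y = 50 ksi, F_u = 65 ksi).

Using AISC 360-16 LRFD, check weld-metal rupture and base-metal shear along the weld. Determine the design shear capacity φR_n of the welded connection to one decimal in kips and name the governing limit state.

Weld metal: throat = 0.707×0.5 = 0.3535 in, L = 7.25 in. φR_n = 0.75 × 0.6 × 80 × 0.3535 × 7.25 = 92.3 kips.
Base metal shear (0.375 in plate): yield φR_n = 1.0×0.6×50×0.375×7.25 = 81.6 kips; rupture φR_n = 0.75×0.6×65×0.375×7.25 = 79.5 kips; take 79.5 kips (rupture).
Governing: min(92.3, 79.5) = 79.5 kips → base-metal shear.

79.5 kips (base-metal shear governs)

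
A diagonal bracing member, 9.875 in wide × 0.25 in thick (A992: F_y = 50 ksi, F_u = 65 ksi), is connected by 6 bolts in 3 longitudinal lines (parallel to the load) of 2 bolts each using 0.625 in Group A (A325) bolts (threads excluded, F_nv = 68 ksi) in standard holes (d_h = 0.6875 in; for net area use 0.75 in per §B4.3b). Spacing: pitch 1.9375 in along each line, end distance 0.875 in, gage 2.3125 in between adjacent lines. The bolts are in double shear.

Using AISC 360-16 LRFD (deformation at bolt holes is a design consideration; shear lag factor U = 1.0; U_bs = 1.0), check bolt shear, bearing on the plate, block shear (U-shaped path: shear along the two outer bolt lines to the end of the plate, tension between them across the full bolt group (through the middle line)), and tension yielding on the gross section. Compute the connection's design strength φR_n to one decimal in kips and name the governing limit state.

Bolt shear: A_b = π(0.625)²/4 = 0.3068 in². φR_n = 0.75 × 68 × 0.3068 × 6 × 2 = 187.8 kips.
Bearing (0.25 in plate, F_u = 65 ksi): end bolts L_c = 0.875 − 0.6875/2 = 0.53125, R_n = min(1.2×0.53125×0.25×65, 2.4×0.625×0.25×65) = 10.359 kips/bolt; interior L_c = 1.9375 − 0.6875 = 1.25, R_n = 24.375 kips/bolt. φR_n = 0.75 × (3×10.359 + 3×24.375) = 78.2 kips.
Block shear: shear path 2×[0.875+1×1.9375] = 2×2.8125 in, A_gv = 1.4063, A_nv = 2×(2.8125 − 1.5×0.75)×0.25 = 0.84375 in²; tension across gage: (4.625 − 2×0.75)×0.25 = 0.78125 in². R_n = min(0.6×65×0.84375, 0.6×50×1.4063) + 1.0×65×0.78125 = min(32.906, 42.189) + 50.781 = 83.687 kips. φR_n = 0.75 × 83.687 = 62.8 kips.
Tension yield (gross): A_g = 9.875×0.25 = 2.4688 in². φR_n = 0.90 × 50 × 2.4688 = 111.1 kips.
Governing: min(187.8, 78.2, 62.8, 111.1) = 62.8 kips → block shear.

62.8 kips (block shear governs)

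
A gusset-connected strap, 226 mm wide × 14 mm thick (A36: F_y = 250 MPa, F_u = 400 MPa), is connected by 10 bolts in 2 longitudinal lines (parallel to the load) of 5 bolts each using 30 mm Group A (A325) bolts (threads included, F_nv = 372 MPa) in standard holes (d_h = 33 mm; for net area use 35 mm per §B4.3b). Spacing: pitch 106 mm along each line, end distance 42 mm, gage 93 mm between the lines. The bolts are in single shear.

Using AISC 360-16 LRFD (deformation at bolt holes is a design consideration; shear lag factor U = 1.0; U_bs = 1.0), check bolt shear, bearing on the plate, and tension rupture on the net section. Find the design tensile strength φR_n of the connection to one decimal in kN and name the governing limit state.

655.2 kN (net-section rupture governs)

Bolt shear: A_b = π(30)²/4 = 706.86 mm². φR_n = 0.75 × 372 × 706.86 × 10 × 1 = 1972.1 kN.
Bearing (14 mm plate, F_u = 400 MPa): end bolts L_c = 42 − 33/2 = 25.5, R_n = min(1.2×25.5×14×400, 2.4×30×14×400) = 171.36 kN/bolt; interior L_c = 106 − 33 = 73, R_n = 403.2 kN/bolt. φR_n = 0.75 × (2×171.36 + 8×403.2) = 2676.2 kN.
Tension rupture (net): A_n = (226 − 2×35)×14 = 2184 mm² (U = 1.0, A_e = A_n). φR_n = 0.75 × 400 × 2184 = 655.2 kN.
Governing: min(1972.1, 2676.2, 655.2) = 655.2 kN → net-section rupture.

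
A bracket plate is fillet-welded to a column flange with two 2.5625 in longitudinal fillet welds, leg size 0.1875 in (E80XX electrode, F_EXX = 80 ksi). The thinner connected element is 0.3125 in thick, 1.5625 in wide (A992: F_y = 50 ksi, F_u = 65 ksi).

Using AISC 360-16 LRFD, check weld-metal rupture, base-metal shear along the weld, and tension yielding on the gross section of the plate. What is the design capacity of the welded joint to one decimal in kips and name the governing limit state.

22.0 kips (gross-section yield governs)

Weld metal: throat = 0.707×0.1875 = 0.13256 in, L = 2×2.5625 = 5.125 in. φR_n = 0.75 × 0.6 × 80 × 0.13256 × 5.125 = 24.5 kips.
Base metal shear (0.3125 in plate): yield φR_n = 1.0×0.6×50×0.3125×5.125 = 48.0 kips; rupture φR_n = 0.75×0.6×65×0.3125×5.125 = 46.8 kips; take 46.8 kips (rupture).
Tension yield (gross): A_g = 1.5625×0.3125 = 0.48828 in². φR_n = 0.90 × 50 × 0.48828 = 22.0 kips.
Governing: min(24.5, 46.8, 22.0) = 22.0 kips → gross-section yield.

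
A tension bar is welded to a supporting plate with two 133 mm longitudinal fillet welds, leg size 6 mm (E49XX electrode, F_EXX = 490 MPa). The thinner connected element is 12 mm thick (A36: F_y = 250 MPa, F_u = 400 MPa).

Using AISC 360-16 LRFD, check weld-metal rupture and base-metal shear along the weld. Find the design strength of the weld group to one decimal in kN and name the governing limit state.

248.8 kN (weld metal governs)

Weld metal: throat = 0.707×6 = 4.242 mm, L = 2×133 = 266 mm. φR_n = 0.75 × 0.6 × 490 × 4.242 × 266 = 248.8 kN.
Base metal shear (12 mm plate): yield φR_n = 1.0×0.6×250×12×266 = 478.8 kN; rupture φR_n = 0.75×0.6×400×12×266 = 574.6 kN; take 478.8 kN (yield).
Governing: min(248.8, 478.8) = 248.8 kN → weld metal.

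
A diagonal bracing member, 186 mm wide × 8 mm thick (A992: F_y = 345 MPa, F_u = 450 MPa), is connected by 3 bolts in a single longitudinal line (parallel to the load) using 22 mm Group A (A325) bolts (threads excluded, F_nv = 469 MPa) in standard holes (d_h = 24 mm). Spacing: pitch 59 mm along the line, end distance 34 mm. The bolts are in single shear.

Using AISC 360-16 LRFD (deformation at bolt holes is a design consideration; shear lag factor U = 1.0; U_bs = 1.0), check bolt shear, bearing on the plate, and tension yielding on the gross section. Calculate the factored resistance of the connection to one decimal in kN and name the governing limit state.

Bolt shear: A_b = π(22)²/4 = 380.13 mm². φR_n = 0.75 × 469 × 380.13 × 3 × 1 = 401.1 kN.
Bearing (8 mm plate, F_u = 450 MPa): end bolts L_c = 34 − 24/2 = 22, R_n = min(1.2×22×8×450, 2.4×22×8×450) = 95.04 kN/bolt; interior L_c = 59 − 24 = 35, R_n = 151.2 kN/bolt. φR_n = 0.75 × (1×95.04 + 2×151.2) = 298.1 kN.
Tension yield (gross): A_g = 186×8 = 1488 mm². φR_n = 0.90 × 345 × 1488 = 462.0 kN.
Governing: min(401.1, 298.1, 462.0) = 298.1 kN → bearing.

298.1 kN (bearing governs)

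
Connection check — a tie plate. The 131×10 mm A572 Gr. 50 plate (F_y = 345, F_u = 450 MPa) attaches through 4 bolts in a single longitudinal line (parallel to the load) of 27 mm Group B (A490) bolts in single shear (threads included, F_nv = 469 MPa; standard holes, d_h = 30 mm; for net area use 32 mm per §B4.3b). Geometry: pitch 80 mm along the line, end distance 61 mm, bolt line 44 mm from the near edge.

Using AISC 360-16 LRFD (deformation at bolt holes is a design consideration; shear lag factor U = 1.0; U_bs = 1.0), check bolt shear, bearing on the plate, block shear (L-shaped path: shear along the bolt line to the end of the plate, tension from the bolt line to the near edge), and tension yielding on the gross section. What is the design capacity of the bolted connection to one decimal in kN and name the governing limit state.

406.8 kN (gross-section yield governs)

Bolt shear: A_b = π(27)²/4 = 572.56 mm². φR_n = 0.75 × 469 × 572.56 × 4 × 1 = 805.6 kN.
Bearing (10 mm plate, F_u = 450 MPa): end bolts L_c = 61 − 30/2 = 46, R_n = min(1.2×46×10×450, 2.4×27×10×450) = 248.4 kN/bolt; interior L_c = 80 − 30 = 50, R_n = 270 kN/bolt. φR_n = 0.75 × (1×248.4 + 3×270) = 793.8 kN.
Block shear: shear path 1×[61+3×80] = 1×301 mm, A_gv = 3010, A_nv = 1×(301 − 3.5×32)×10 = 1890 mm²; tension to near edge: (44 − 0.5×32)×10 = 280 mm². R_n = min(0.6×450×1890, 0.6×345×3010) + 1.0×450×280 = min(510.3, 623.07) + 126 = 636.3 kN. φR_n = 0.75 × 636.3 = 477.2 kN.
Tension yield (gross): A_g = 131×10 = 1310 mm². φR_n = 0.90 × 345 × 1310 = 406.8 kN.
Governing: min(805.6, 793.8, 477.2, 406.8) = 406.8 kN → gross-section yield.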